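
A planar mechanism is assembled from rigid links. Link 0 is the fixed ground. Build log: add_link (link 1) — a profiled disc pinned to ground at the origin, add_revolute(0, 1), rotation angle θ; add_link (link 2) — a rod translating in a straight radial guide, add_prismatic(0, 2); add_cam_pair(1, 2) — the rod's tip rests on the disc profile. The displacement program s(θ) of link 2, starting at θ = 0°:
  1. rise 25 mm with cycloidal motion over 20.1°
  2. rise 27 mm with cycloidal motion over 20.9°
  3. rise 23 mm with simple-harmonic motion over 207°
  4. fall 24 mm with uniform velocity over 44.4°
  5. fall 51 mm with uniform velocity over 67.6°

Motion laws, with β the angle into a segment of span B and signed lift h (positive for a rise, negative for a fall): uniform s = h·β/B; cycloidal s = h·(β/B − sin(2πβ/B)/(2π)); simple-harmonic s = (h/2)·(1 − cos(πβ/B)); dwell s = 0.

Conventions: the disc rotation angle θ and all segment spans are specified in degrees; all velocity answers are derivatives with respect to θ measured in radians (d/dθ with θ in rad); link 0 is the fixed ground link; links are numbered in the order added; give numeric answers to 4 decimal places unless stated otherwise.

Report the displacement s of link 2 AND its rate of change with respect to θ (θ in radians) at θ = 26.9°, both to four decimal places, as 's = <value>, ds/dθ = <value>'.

seg 1 [0°–20.1°] cycloidal, h=25: full span → s += 25 → s = 25.0000
seg 2 [20.1°–41°] cycloidal, h=27: θ=26.9° here. β=6.8, B=20.9. 27·(0.3254 − sin(2π·0.3254)/(2π)) = 4.9603 → s = 29.9603
velocity in seg [20.1°–41°] (cycloidal), θ in radians: β = 6.8° = 0.1187 rad, B = 20.9° = 0.3648 rad; ds/dθ = (h/B)(1 − cos(2πβ/B)) = (27/0.3648)(1 − cos(2π·0.3254)) = 107.770770 mm/rad

s = 29.9603, ds/dθ = 107.7708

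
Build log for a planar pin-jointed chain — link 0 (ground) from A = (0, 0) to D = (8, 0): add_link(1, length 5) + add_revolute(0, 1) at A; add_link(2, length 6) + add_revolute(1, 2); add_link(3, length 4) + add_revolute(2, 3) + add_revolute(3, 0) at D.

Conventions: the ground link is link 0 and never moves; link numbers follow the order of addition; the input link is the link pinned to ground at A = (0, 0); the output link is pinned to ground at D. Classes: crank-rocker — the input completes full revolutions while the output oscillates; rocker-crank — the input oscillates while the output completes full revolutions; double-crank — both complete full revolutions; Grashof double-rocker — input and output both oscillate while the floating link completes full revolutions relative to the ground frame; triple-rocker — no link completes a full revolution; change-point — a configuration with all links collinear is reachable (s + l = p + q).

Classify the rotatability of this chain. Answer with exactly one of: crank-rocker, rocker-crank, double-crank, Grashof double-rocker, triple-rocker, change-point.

lengths: ground=8, input=5, coupler=6, output=4
sorted: s=4 (shortest), l=8 (longest), p+q=11
s + l = 12 vs p + q = 11
s + l > p + q → non-Grashof → no link fully rotates → triple-rocker

triple-rocker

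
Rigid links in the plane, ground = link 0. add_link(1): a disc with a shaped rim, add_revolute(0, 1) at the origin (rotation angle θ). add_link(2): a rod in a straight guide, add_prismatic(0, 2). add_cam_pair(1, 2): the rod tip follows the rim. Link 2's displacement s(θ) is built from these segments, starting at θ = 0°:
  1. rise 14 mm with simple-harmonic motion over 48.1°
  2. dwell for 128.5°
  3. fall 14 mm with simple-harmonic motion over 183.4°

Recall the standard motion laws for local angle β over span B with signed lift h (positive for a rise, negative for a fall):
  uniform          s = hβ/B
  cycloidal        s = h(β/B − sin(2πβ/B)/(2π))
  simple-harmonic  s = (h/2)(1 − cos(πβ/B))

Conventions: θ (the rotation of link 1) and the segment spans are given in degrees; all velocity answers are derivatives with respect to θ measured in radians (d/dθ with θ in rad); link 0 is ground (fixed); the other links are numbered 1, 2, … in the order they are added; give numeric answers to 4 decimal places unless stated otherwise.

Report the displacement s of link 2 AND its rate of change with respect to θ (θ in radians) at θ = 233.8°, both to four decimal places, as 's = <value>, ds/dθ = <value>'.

segment 1 (0° to 48.1°, simple-harmonic, h = 14) is passed completely: s = 0.0000 + (14) = 14.0000
segment 2 (48.1° to 176.6°, dwell): s unchanged at 14.0000
θ = 233.8° falls in segment 3 (176.6° to 360°, simple-harmonic, h = -14): β = 233.8 − 176.6 = 57.2°, B = 183.4°; Δs = -14/2·(1 − cos(π·0.3119)) = -3.0998; s = 14.0000 − 3.0998 = 10.9002
velocity in seg [176.6°–360°] (simple-harmonic), θ in radians: β = 57.2° = 0.9983 rad, B = 183.4° = 3.2009 rad; ds/dθ = (πh/(2B)) sin(πβ/B) = (π·(-14)/(2·3.2009)) sin(π·0.3119) = -5.705021 mm/rad

s = 10.9002, ds/dθ = -5.7050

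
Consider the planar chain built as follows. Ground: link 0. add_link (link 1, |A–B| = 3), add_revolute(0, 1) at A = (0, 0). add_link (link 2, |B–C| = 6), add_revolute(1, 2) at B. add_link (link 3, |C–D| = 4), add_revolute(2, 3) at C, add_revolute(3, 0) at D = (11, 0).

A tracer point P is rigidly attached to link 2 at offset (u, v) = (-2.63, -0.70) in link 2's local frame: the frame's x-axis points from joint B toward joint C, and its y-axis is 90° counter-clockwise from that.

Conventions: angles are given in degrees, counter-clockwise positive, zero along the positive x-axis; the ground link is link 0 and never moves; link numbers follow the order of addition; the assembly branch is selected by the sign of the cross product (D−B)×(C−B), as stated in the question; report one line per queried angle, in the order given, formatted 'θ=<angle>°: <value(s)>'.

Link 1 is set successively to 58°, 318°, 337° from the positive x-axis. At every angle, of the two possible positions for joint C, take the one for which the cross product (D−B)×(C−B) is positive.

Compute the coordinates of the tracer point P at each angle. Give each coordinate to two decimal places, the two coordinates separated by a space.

A=(0,0), D=(11.00,0)
θ=58°: B = A + 3.00·(cos58°, sin58°) = (1.5898, 2.5441)
θ=58°: |BD| = 9.7481
θ=58°: circle(B,6.00) ∩ circle(D,4.00): a=5.8999, h=1.0915
θ=58°:   candidates: C₊=(7.5700,2.0580) cross=10.640; C₋=(7.0003,-0.0493) cross=-10.640
θ=58°:   branch + wants cross > 0 → take C=(7.5700,2.0580) (cross=10.640)
θ=58°: ex = (C−B)/|BC| = (0.9967,-0.0810); ey = (0.0810,0.9967)
θ=58°: P = B + -2.63·ex + -0.70·ey = (-1.0883,2.0595)
θ=318°: B = A + 3.00·(cos318°, sin318°) = (2.2294, -2.0074)
θ=318°: |BD| = 8.9974
θ=318°: circle(B,6.00) ∩ circle(D,4.00): a=5.6101, h=2.1276
θ=318°:   candidates: C₊=(7.2235,1.3182) cross=19.143; C₋=(8.1728,-2.8297) cross=-19.143
θ=318°:   branch + wants cross > 0 → take C=(7.2235,1.3182) (cross=19.143)
θ=318°: ex = (C−B)/|BC| = (0.8323,0.5543); ey = (-0.5543,0.8323)
θ=318°: P = B + -2.63·ex + -0.70·ey = (0.4284,-4.0478)
θ=337°: B = A + 3.00·(cos337°, sin337°) = (2.7615, -1.1722)
θ=337°: |BD| = 8.3215
θ=337°: circle(B,6.00) ∩ circle(D,4.00): a=5.3624, h=2.6915
θ=337°:   candidates: C₊=(7.6914,2.2479) cross=22.397; C₋=(8.4496,-3.0815) cross=-22.397
θ=337°:   branch + wants cross > 0 → take C=(7.6914,2.2479) (cross=22.397)
θ=337°: ex = (C−B)/|BC| = (0.8216,0.5700); ey = (-0.5700,0.8216)
θ=337°: P = B + -2.63·ex + -0.70·ey = (0.9996,-3.2465)

θ=58°: -1.09 2.06
θ=318°: 0.43 -4.05
θ=337°: 1.00 -3.25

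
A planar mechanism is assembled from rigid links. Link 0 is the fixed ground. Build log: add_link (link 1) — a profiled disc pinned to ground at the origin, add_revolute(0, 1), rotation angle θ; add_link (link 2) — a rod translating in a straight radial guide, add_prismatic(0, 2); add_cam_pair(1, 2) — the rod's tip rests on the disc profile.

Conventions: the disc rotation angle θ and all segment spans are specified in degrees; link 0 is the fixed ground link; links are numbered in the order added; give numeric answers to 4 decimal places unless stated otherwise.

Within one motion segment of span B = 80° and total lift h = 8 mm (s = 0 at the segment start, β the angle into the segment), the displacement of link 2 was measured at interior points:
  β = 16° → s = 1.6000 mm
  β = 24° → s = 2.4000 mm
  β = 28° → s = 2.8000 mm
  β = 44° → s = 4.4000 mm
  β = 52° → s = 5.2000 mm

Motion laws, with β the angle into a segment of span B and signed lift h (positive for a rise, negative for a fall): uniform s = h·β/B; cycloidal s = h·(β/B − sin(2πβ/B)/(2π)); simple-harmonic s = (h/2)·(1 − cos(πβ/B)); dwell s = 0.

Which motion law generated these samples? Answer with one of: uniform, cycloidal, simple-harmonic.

candidates at β/B = r: uniform s = h·r (linear in β); cycloidal s = h·(r − sin(2πr)/(2π)); simple-harmonic s = (h/2)(1 − cos(πr))
β=16°: printed 1.6000 | uniform 1.6000, cycloidal 0.3891, simple-harmonic 0.7639
β=24°: printed 2.4000 | uniform 2.4000, cycloidal 1.1891, simple-harmonic 1.6489
β=28°: printed 2.8000 | uniform 2.8000, cycloidal 1.7699, simple-harmonic 2.1840
β=44°: printed 4.4000 | uniform 4.4000, cycloidal 4.7935, simple-harmonic 4.6257
β=52°: printed 5.2000 | uniform 5.2000, cycloidal 6.2301, simple-harmonic 5.8160
only one law matches every sample → uniform

uniform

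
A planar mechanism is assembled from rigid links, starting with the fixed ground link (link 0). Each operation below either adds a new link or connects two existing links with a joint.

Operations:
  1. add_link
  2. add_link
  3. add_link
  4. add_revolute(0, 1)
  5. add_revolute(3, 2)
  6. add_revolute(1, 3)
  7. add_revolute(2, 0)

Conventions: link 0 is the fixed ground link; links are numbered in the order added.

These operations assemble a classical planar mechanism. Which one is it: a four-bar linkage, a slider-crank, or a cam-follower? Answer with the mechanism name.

links: 4 (incl. ground); joints: 4 revolute, 0 prismatic, 0 higher (cam) pair, forming one closed loop
4 links in a single 4R loop → four-bar linkage

four-bar linkage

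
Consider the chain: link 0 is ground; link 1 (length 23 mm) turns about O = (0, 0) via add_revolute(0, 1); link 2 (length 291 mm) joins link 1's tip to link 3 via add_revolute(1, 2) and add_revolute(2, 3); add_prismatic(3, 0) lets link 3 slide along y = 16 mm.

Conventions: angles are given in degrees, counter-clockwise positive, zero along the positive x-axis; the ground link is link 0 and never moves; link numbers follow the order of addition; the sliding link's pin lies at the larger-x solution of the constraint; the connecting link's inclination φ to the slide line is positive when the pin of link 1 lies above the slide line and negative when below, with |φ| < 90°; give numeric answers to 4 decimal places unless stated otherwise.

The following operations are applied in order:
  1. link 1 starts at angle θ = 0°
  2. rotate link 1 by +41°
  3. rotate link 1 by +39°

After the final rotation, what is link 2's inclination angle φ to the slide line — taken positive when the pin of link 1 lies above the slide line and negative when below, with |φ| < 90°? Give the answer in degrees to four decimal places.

geometry: r = 23 mm, L = 291 mm, e = 16 mm; θ starts at 0°
rotate link 1 by +41°: θ ← 0° +41° = 41°
rotate link 1 by +39°: θ ← 41° +39° = 80°
h = r sin θ − e = 22.650578 − 16 = 6.650578
sin φ = h / L = 6.650578 / 291 = 0.02285422
φ = arcsin(0.02285422) = 1.309564°

1.3096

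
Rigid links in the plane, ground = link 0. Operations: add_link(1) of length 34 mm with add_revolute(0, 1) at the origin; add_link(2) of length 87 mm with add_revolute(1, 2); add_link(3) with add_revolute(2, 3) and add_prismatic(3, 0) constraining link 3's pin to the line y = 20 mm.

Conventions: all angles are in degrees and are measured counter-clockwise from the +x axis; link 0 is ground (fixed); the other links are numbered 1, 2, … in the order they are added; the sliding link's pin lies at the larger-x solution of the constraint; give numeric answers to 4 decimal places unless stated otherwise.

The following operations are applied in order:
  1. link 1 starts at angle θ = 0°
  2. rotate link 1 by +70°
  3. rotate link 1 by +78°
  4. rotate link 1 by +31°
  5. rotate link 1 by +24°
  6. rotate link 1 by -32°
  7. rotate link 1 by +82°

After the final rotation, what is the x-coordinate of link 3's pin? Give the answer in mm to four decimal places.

geometry: r = 34 mm, L = 87 mm, e = 20 mm; θ starts at 0°
rotate link 1 by +70°: θ ← 0° +70° = 70°
rotate link 1 by +78°: θ ← 70° +78° = 148°
rotate link 1 by +31°: θ ← 148° +31° = 179°
rotate link 1 by +24°: θ ← 179° +24° = 203°
rotate link 1 by -32°: θ ← 203° -32° = 171°
rotate link 1 by +82°: θ ← 171° +82° = 253°
crank pin P = (r cos θ, r sin θ) = (-9.940638, -32.514362)
h = r sin θ − e = -32.514362 − 20 = -52.514362
x = r cos θ + √(L² − h²) = -9.940638 + 69.363116 = 59.422478

59.4225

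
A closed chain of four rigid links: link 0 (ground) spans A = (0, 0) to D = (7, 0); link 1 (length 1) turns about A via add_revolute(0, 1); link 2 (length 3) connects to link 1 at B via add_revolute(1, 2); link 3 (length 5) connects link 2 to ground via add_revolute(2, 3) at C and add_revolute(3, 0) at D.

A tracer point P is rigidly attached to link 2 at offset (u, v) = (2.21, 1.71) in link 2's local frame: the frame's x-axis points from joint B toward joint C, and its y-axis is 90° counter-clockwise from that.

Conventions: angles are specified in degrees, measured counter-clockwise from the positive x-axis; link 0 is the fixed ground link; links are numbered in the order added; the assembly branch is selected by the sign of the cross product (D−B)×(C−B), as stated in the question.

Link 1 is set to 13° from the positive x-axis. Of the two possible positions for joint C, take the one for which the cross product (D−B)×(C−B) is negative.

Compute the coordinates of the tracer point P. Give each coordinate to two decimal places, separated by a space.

A=(0,0), D=(7.00,0)
B = A + 1.00·(cos13°, sin13°) = (0.9744, 0.2250)
|BD| = 6.0298
circle(B,3.00) ∩ circle(D,5.00): a=1.6882, h=2.4799
  candidates: C₊=(2.7539,2.6402) cross=14.954; C₋=(2.5689,-2.3162) cross=-14.954
  branch - wants cross < 0 → take C=(2.5689,-2.3162) (cross=-14.954)
ex = (C−B)/|BC| = (0.5315,-0.8471); ey = (0.8471,0.5315)
P = B + 2.21·ex + 1.71·ey = (3.5974,-0.7382)

3.60 -0.74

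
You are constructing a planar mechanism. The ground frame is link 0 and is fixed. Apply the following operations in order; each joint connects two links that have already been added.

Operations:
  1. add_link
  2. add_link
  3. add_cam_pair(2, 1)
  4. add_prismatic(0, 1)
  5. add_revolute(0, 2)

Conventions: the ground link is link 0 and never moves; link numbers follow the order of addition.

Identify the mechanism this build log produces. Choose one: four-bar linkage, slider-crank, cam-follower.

links: 3 (incl. ground); joints: 1 revolute, 1 prismatic, 1 higher (cam) pair, forming one closed loop
3 links, revolute + prismatic + higher pair in one loop → cam-follower

cam-follower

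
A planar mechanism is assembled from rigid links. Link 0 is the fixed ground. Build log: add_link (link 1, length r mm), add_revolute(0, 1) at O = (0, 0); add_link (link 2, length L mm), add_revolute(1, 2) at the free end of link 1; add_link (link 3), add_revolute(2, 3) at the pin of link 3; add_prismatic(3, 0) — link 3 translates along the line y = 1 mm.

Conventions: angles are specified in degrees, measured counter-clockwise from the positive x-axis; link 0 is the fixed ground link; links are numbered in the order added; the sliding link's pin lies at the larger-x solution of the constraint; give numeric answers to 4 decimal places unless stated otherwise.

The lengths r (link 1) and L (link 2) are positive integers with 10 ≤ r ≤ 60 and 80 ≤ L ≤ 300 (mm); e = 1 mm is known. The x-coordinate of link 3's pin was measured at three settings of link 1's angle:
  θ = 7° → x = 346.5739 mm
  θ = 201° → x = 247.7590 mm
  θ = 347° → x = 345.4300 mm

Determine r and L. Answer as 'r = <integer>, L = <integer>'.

constraint per measurement: (x − r cos θ)² + (r sin θ − e)² = L²
subtracting the θ₁ and θ₂ equations cancels the r² and L² terms:
r = (x₁² − x₂²) / (2[(x₁cos θ₁ + e sin θ₁) − (x₂cos θ₂ + e sin θ₂)]) = 51.0000 → r = 51
L² = (x₁ − r cos θ₁)² + (r sin θ₁ − e)² = 87615.9972 → L = 296.0000 → L = 296
check at θ₃=347°: x = 345.4300 (printed 345.4300) ✓

r = 51, L = 296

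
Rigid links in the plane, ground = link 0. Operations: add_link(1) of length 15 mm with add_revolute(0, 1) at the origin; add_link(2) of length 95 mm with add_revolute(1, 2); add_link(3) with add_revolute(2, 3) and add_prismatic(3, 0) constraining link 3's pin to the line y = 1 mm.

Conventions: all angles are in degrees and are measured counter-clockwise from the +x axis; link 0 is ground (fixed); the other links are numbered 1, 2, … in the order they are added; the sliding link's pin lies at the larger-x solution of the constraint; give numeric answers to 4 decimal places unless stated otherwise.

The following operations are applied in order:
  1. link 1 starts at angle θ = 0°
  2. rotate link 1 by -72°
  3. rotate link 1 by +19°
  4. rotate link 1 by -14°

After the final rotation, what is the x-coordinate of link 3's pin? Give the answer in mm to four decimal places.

geometry: r = 15 mm, L = 95 mm, e = 1 mm; θ starts at 0°
rotate link 1 by -72°: θ ← 0° -72° = -72°
rotate link 1 by +19°: θ ← -72° +19° = -53°
rotate link 1 by -14°: θ ← -53° -14° = -67°
crank pin P = (r cos θ, r sin θ) = (5.860967, -13.807573)
h = r sin θ − e = -13.807573 − 1 = -14.807573
x = r cos θ + √(L² − h²) = 5.860967 + 93.838882 = 99.699849

99.6998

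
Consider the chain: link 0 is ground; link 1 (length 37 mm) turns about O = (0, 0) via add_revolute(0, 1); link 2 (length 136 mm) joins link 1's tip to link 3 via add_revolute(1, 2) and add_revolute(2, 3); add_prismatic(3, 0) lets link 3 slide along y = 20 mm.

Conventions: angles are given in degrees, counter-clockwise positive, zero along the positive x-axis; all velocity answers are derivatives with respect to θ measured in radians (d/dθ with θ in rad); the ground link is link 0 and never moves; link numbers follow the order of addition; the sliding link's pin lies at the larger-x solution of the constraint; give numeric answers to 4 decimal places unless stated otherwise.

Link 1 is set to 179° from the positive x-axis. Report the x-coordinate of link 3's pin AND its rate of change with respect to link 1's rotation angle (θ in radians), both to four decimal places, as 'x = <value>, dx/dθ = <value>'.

geometry: r = 37 mm, L = 136 mm, e = 20 mm
crank pin P = (r cos θ, r sin θ) = (-36.994365, 0.645739)
h = r sin θ − e = 0.645739 − 20 = -19.354261
x = r cos θ + √(L² − h²) = -36.994365 + 134.615796 = 97.621431
dx/dθ = −r sin θ − h·r cos θ/√(L² − h²) (θ in radians; h = -19.354261) = -5.964569

x = 97.6214, dx/dθ = -5.9646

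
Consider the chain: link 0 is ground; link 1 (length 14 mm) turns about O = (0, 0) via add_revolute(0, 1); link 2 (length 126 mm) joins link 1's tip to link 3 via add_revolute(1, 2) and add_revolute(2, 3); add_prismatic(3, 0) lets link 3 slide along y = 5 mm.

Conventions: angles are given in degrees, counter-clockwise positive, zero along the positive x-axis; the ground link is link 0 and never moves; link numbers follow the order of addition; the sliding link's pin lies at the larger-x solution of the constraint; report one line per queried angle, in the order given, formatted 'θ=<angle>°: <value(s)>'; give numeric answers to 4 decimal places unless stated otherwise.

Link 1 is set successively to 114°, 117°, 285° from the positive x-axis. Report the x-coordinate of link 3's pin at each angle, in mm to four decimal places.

geometry: r = 14 mm, L = 126 mm, e = 5 mm
θ=114°: crank pin P = (r cos θ, r sin θ) = (-5.694313, 12.789636)
θ=114°: h = r sin θ − e = 12.789636 − 5 = 7.789636
θ=114°: x = r cos θ + √(L² − h²) = -5.694313 + 125.758982 = 120.064669
θ=117°: crank pin P = (r cos θ, r sin θ) = (-6.355867, 12.474091)
θ=117°: h = r sin θ − e = 12.474091 − 5 = 7.474091
θ=117°: x = r cos θ + √(L² − h²) = -6.355867 + 125.778130 = 119.422263
θ=285°: crank pin P = (r cos θ, r sin θ) = (3.623467, -13.522962)
θ=285°: h = r sin θ − e = -13.522962 − 5 = -18.522962
θ=285°: x = r cos θ + √(L² − h²) = 3.623467 + 124.631055 = 128.254522

θ=114°: 120.0647
θ=117°: 119.4223
θ=285°: 128.2545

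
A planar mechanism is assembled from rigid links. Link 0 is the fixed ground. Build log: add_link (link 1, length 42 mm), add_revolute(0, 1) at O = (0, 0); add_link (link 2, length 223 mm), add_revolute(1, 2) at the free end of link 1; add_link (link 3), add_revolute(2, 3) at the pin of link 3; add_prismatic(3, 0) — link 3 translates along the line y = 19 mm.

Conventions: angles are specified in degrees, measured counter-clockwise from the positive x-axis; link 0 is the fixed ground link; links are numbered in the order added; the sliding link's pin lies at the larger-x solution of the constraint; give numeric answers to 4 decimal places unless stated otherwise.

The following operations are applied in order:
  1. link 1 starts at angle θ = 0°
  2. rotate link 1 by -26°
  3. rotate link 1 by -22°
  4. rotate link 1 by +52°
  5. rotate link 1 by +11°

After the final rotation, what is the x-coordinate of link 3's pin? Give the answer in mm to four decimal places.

geometry: r = 42 mm, L = 223 mm, e = 19 mm; θ starts at 0°
rotate link 1 by -26°: θ ← 0° -26° = -26°
rotate link 1 by -22°: θ ← -26° -22° = -48°
rotate link 1 by +52°: θ ← -48° +52° = 4°
rotate link 1 by +11°: θ ← 4° +11° = 15°
crank pin P = (r cos θ, r sin θ) = (40.568885, 10.870400)
h = r sin θ − e = 10.870400 − 19 = -8.129600
x = r cos θ + √(L² − h²) = 40.568885 + 222.851766 = 263.420651

263.4207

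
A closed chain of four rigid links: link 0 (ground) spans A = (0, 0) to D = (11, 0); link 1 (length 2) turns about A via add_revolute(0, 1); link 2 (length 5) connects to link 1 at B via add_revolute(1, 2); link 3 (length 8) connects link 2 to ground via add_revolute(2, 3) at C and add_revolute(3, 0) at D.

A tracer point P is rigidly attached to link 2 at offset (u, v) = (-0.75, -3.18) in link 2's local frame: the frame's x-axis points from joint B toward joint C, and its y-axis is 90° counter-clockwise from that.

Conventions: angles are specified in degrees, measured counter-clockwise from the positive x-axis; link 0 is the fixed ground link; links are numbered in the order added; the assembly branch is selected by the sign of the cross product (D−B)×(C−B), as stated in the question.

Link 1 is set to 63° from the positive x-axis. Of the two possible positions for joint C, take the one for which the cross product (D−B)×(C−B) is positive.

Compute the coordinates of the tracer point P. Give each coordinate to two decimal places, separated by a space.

A=(0,0), D=(11.00,0)
B = A + 2.00·(cos63°, sin63°) = (0.9080, 1.7820)
|BD| = 10.2481
circle(B,5.00) ∩ circle(D,8.00): a=3.2213, h=3.8240
  candidates: C₊=(4.7451,4.9877) cross=39.189; C₋=(3.4152,-2.5439) cross=-39.189
  branch + wants cross > 0 → take C=(4.7451,4.9877) (cross=39.189)
ex = (C−B)/|BC| = (0.7674,0.6411); ey = (-0.6411,0.7674)
P = B + -0.75·ex + -3.18·ey = (2.3712,-1.1393)

2.37 -1.14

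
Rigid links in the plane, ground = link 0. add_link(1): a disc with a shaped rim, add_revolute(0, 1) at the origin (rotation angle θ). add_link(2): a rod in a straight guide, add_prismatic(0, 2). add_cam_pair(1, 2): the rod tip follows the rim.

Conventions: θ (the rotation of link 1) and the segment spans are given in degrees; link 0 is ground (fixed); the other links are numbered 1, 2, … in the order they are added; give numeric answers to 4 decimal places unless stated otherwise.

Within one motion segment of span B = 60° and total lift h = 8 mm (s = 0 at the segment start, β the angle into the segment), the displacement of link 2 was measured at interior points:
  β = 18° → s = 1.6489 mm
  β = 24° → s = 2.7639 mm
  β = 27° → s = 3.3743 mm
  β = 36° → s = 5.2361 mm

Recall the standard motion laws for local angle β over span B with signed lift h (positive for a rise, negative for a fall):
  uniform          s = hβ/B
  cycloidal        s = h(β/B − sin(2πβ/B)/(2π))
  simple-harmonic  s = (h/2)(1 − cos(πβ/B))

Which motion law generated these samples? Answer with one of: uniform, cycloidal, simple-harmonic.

candidates at β/B = r: uniform s = h·r (linear in β); cycloidal s = h·(r − sin(2πr)/(2π)); simple-harmonic s = (h/2)(1 − cos(πr))
β=18°: printed 1.6489 | uniform 2.4000, cycloidal 1.1891, simple-harmonic 1.6489
β=24°: printed 2.7639 | uniform 3.2000, cycloidal 2.4516, simple-harmonic 2.7639
β=27°: printed 3.3743 | uniform 3.6000, cycloidal 3.2065, simple-harmonic 3.3743
β=36°: printed 5.2361 | uniform 4.8000, cycloidal 5.5484, simple-harmonic 5.2361
only one law matches every sample → simple-harmonic

simple-harmonic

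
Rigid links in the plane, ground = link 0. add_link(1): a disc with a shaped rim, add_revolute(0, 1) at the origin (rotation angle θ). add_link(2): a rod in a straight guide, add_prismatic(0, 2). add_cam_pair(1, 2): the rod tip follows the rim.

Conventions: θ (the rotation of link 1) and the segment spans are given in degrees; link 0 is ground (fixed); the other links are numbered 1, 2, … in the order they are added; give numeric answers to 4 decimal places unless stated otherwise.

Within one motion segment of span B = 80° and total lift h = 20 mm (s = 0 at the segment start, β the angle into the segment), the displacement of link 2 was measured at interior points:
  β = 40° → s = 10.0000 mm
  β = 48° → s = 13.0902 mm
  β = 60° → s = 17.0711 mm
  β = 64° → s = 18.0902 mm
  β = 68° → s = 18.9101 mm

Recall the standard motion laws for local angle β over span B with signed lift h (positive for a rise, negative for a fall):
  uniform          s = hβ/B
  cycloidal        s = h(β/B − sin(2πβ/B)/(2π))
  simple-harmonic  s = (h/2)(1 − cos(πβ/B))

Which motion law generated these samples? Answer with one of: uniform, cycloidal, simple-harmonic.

candidates at β/B = r: uniform s = h·r (linear in β); cycloidal s = h·(r − sin(2πr)/(2π)); simple-harmonic s = (h/2)(1 − cos(πr))
β=40°: printed 10.0000 | uniform 10.0000, cycloidal 10.0000, simple-harmonic 10.0000
β=48°: printed 13.0902 | uniform 12.0000, cycloidal 13.8710, simple-harmonic 13.0902
β=60°: printed 17.0711 | uniform 15.0000, cycloidal 18.1831, simple-harmonic 17.0711
β=64°: printed 18.0902 | uniform 16.0000, cycloidal 19.0273, simple-harmonic 18.0902
β=68°: printed 18.9101 | uniform 17.0000, cycloidal 19.5752, simple-harmonic 18.9101
only one law matches every sample → simple-harmonic

simple-harmonic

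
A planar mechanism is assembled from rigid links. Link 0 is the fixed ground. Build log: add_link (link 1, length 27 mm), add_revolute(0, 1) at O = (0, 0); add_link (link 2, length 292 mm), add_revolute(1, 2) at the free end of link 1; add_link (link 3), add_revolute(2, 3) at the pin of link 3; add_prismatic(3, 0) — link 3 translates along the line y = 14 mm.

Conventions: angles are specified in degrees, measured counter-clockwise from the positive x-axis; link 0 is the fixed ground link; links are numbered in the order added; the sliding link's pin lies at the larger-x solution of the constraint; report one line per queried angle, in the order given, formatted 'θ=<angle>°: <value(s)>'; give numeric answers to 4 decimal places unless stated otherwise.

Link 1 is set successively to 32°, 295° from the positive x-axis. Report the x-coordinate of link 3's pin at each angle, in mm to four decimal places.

geometry: r = 27 mm, L = 292 mm, e = 14 mm
θ=32°: crank pin P = (r cos θ, r sin θ) = (22.897299, 14.307820)
θ=32°: h = r sin θ − e = 14.307820 − 14 = 0.307820
θ=32°: x = r cos θ + √(L² − h²) = 22.897299 + 291.999838 = 314.897136
θ=295°: crank pin P = (r cos θ, r sin θ) = (11.410693, -24.470310)
θ=295°: h = r sin θ − e = -24.470310 − 14 = -38.470310
θ=295°: x = r cos θ + √(L² − h²) = 11.410693 + 289.454721 = 300.865414

θ=32°: 314.8971
θ=295°: 300.8654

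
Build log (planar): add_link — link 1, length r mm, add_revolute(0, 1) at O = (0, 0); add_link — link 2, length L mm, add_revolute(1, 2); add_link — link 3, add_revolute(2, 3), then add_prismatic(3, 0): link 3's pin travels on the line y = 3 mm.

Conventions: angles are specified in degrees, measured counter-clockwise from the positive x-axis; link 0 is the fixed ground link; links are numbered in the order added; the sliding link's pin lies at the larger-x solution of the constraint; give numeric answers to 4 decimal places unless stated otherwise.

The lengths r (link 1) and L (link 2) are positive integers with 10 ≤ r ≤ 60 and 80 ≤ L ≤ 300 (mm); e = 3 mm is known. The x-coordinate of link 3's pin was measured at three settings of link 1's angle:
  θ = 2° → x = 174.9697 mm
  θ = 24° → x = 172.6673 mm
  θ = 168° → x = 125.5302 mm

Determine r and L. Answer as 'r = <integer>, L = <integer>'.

constraint per measurement: (x − r cos θ)² + (r sin θ − e)² = L²
subtracting the θ₁ and θ₂ equations cancels the r² and L² terms:
r = (x₁² − x₂²) / (2[(x₁cos θ₁ + e sin θ₁) − (x₂cos θ₂ + e sin θ₂)]) = 24.9997 → r = 25
L² = (x₁ − r cos θ₁)² + (r sin θ₁ − e)² = 22500.0053 → L = 150.0000 → L = 150
check at θ₃=168°: x = 125.5302 (printed 125.5302) ✓

r = 25, L = 150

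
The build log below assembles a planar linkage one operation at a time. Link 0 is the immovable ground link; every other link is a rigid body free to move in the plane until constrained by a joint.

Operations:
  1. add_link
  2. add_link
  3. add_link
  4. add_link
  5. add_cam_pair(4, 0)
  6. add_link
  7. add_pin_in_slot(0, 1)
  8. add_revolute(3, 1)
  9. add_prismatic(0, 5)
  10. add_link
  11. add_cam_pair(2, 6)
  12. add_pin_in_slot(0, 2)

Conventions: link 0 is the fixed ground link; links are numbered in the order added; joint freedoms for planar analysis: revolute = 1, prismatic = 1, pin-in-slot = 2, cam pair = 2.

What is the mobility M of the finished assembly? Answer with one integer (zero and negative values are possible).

link 0 = ground. State L|J1|J2 = 1|0|0
+link1  2|0|0
+link2  3|0|0
+link3  4|0|0
+link4  5|0|0
C(4,0) f=2→J2  5|0|1
+link5  6|0|1
PS(0,1) f=2→J2  6|0|2
R(3,1) f=1→J1  6|1|2
P(0,5) f=1→J1  6|2|2
+link6  7|2|2
C(2,6) f=2→J2  7|2|3
PS(0,2) f=2→J2  7|2|4
M = 3(7−1)−2·2−4 = 18−4−4 = 10

M = 10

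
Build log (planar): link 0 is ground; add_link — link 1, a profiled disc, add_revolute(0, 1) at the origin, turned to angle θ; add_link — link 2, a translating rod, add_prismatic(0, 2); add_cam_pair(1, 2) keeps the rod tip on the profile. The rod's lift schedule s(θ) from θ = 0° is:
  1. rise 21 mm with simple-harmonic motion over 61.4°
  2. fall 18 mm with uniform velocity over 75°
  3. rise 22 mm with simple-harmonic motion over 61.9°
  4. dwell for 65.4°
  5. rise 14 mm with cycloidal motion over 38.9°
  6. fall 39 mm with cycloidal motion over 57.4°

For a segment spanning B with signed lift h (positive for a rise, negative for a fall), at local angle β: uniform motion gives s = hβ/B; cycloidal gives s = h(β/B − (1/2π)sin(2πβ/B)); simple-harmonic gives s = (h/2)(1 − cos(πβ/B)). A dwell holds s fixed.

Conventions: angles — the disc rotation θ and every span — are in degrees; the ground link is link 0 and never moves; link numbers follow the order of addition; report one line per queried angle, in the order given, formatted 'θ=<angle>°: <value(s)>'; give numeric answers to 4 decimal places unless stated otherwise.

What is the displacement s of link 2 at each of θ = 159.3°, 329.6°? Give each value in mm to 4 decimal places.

seg 1 [0°–61.4°] simple-harmonic, h=21: full span → s += 21 → s = 21.0000
seg 2 [61.4°–136.4°] uniform, h=-18: full span → s += -18 → s = 3.0000
seg 3 [136.4°–198.3°] simple-harmonic, h=22: θ=159.3° here. β=22.9, B=61.9. 22/2·(1 − cos(π·0.3700)) = 6.6298 → s = 9.6298
seg 3 [136.4°–198.3°] simple-harmonic, h=22: full span → s += 22 → s = 25.0000
seg 4 [198.3°–263.7°] dwell: s stays 25.0000
seg 5 [263.7°–302.6°] cycloidal, h=14: full span → s += 14 → s = 39.0000
seg 6 [302.6°–360°] cycloidal, h=-39: θ=329.6° here. β=27, B=57.4. -39·(0.4704 − sin(2π·0.4704)/(2π)) = -17.1966 → s = 21.8034

θ=159.3°: 9.6298
θ=329.6°: 21.8034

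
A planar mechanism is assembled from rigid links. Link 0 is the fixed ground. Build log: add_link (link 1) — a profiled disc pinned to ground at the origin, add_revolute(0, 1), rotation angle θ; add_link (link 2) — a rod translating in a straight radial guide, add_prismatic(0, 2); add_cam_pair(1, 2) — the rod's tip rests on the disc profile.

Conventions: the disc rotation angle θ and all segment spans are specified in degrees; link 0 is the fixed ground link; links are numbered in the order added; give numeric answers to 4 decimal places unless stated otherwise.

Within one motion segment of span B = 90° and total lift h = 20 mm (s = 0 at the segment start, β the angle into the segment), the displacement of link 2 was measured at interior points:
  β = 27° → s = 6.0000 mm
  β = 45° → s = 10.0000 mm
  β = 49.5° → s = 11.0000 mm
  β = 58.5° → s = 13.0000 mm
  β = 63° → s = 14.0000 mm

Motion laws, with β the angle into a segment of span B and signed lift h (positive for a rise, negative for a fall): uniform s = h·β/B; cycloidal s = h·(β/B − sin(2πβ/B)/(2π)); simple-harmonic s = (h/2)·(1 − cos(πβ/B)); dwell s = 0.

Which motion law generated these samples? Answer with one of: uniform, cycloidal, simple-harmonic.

candidates at β/B = r: uniform s = h·r (linear in β); cycloidal s = h·(r − sin(2πr)/(2π)); simple-harmonic s = (h/2)(1 − cos(πr))
β=27°: printed 6.0000 | uniform 6.0000, cycloidal 2.9727, simple-harmonic 4.1221
β=45°: printed 10.0000 | uniform 10.0000, cycloidal 10.0000, simple-harmonic 10.0000
β=49.5°: printed 11.0000 | uniform 11.0000, cycloidal 11.9836, simple-harmonic 11.5643
β=58.5°: printed 13.0000 | uniform 13.0000, cycloidal 15.5752, simple-harmonic 14.5399
β=63°: printed 14.0000 | uniform 14.0000, cycloidal 17.0273, simple-harmonic 15.8779
only one law matches every sample → uniform

uniform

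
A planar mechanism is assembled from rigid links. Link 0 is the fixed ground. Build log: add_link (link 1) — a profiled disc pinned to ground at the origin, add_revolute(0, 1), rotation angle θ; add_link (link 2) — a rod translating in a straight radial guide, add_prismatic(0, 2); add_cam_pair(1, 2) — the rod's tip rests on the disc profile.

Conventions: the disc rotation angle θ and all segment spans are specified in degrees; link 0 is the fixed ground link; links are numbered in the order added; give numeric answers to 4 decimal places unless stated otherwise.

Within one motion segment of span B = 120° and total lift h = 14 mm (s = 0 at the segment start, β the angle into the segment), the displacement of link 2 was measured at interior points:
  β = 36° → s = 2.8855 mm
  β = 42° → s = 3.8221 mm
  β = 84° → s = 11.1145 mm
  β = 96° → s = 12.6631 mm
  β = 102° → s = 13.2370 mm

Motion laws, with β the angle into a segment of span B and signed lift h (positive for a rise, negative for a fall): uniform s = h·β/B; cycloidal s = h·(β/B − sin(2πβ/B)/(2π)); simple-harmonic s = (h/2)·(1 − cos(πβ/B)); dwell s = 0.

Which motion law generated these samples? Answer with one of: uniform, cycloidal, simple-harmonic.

candidates at β/B = r: uniform s = h·r (linear in β); cycloidal s = h·(r − sin(2πr)/(2π)); simple-harmonic s = (h/2)(1 − cos(πr))
β=36°: printed 2.8855 | uniform 4.2000, cycloidal 2.0809, simple-harmonic 2.8855
β=42°: printed 3.8221 | uniform 4.9000, cycloidal 3.0974, simple-harmonic 3.8221
β=84°: printed 11.1145 | uniform 9.8000, cycloidal 11.9191, simple-harmonic 11.1145
β=96°: printed 12.6631 | uniform 11.2000, cycloidal 13.3191, simple-harmonic 12.6631
β=102°: printed 13.2370 | uniform 11.9000, cycloidal 13.7026, simple-harmonic 13.2370
only one law matches every sample → simple-harmonic

simple-harmonic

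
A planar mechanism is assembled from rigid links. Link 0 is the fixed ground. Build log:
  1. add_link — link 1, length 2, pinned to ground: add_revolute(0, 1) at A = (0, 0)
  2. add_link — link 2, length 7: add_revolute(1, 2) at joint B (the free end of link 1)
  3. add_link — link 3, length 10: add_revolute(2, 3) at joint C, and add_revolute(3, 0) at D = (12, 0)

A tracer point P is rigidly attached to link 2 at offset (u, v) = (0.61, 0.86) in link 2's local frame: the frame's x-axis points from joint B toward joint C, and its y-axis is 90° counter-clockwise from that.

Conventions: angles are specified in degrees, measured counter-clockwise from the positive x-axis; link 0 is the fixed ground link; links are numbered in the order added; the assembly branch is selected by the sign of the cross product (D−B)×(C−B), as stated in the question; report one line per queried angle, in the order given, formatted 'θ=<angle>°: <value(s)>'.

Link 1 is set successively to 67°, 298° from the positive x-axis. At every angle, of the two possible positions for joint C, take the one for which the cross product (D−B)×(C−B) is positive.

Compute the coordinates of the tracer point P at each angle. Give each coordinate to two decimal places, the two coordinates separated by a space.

A=(0,0), D=(12.00,0)
θ=67°: B = A + 2.00·(cos67°, sin67°) = (0.7815, 1.8410)
θ=67°: |BD| = 11.3686
θ=67°: circle(B,7.00) ∩ circle(D,10.00): a=3.4413, h=6.0957
θ=67°:   candidates: C₊=(5.1644,7.2990) cross=69.300; C₋=(3.1902,-4.7315) cross=-69.300
θ=67°:   branch + wants cross > 0 → take C=(5.1644,7.2990) (cross=69.300)
θ=67°: ex = (C−B)/|BC| = (0.6261,0.7797); ey = (-0.7797,0.6261)
θ=67°: P = B + 0.61·ex + 0.86·ey = (0.4929,2.8551)
θ=298°: B = A + 2.00·(cos298°, sin298°) = (0.9389, -1.7659)
θ=298°: |BD| = 11.2011
θ=298°: circle(B,7.00) ∩ circle(D,10.00): a=3.3240, h=6.1604
θ=298°:   candidates: C₊=(3.2502,4.8415) cross=69.004; C₋=(5.1926,-7.3252) cross=-69.004
θ=298°:   branch + wants cross > 0 → take C=(3.2502,4.8415) (cross=69.004)
θ=298°: ex = (C−B)/|BC| = (0.3302,0.9439); ey = (-0.9439,0.3302)
θ=298°: P = B + 0.61·ex + 0.86·ey = (0.3286,-0.9062)

θ=67°: 0.49 2.86
θ=298°: 0.33 -0.91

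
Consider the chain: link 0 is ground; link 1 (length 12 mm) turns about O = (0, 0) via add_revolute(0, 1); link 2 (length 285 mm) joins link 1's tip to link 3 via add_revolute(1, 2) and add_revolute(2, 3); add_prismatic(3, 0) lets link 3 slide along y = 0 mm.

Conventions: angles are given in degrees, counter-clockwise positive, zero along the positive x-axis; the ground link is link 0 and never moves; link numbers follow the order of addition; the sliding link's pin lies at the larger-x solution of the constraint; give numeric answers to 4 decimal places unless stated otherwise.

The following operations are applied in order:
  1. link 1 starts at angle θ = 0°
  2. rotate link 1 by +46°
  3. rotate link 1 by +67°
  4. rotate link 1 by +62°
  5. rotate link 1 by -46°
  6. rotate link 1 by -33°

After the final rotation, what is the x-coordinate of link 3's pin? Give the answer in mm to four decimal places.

geometry: r = 12 mm, L = 285 mm, e = 0 mm; θ starts at 0°
rotate link 1 by +46°: θ ← 0° +46° = 46°
rotate link 1 by +67°: θ ← 46° +67° = 113°
rotate link 1 by +62°: θ ← 113° +62° = 175°
rotate link 1 by -46°: θ ← 175° -46° = 129°
rotate link 1 by -33°: θ ← 129° -33° = 96°
crank pin P = (r cos θ, r sin θ) = (-1.254342, 11.934263)
h = r sin θ − e = 11.934263 − 0 = 11.934263
x = r cos θ + √(L² − h²) = -1.254342 + 284.750019 = 283.495678

283.4957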